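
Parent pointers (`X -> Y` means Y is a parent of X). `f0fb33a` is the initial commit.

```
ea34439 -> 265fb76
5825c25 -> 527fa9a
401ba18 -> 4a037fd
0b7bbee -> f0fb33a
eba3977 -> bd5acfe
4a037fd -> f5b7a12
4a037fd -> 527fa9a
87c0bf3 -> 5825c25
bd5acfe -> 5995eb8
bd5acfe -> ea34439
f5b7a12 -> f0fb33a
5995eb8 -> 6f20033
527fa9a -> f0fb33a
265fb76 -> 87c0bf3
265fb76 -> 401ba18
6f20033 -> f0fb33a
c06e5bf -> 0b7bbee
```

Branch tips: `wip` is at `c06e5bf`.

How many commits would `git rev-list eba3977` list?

Walking parent pointers from eba3977: reachable set = {265fb76, 401ba18, 4a037fd, 527fa9a, 5825c25, 5995eb8, 6f20033, 87c0bf3, bd5acfe, ea34439, eba3977, f0fb33a, f5b7a12}.
That is 13 commits.

13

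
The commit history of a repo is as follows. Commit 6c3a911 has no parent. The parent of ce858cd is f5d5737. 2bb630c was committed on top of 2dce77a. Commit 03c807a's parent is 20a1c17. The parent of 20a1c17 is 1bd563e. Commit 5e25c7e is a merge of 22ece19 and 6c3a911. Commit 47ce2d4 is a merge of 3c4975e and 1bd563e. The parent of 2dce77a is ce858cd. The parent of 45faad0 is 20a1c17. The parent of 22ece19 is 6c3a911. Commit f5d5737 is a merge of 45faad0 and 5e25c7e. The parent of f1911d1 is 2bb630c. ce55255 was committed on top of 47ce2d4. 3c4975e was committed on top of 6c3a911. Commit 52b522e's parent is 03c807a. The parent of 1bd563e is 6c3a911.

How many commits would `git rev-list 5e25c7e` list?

3

Walking parent pointers from 5e25c7e: reachable set = {22ece19, 5e25c7e, 6c3a911}.
That is 3 commits.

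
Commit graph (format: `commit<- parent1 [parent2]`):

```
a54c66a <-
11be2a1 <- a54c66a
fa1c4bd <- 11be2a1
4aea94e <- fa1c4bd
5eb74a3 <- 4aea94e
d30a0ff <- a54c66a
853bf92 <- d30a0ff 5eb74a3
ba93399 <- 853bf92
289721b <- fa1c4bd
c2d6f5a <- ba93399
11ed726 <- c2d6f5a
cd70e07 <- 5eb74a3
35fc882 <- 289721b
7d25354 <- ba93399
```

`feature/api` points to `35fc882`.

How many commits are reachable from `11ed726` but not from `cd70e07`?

Reachable from 11ed726: {11be2a1, 11ed726, 4aea94e, 5eb74a3, 853bf92, a54c66a, ba93399, c2d6f5a, d30a0ff, fa1c4bd}.
Reachable from cd70e07: {11be2a1, 4aea94e, 5eb74a3, a54c66a, cd70e07, fa1c4bd}.
In 11ed726's history but not cd70e07's: {11ed726, 853bf92, ba93399, c2d6f5a, d30a0ff} — 5 commits.

5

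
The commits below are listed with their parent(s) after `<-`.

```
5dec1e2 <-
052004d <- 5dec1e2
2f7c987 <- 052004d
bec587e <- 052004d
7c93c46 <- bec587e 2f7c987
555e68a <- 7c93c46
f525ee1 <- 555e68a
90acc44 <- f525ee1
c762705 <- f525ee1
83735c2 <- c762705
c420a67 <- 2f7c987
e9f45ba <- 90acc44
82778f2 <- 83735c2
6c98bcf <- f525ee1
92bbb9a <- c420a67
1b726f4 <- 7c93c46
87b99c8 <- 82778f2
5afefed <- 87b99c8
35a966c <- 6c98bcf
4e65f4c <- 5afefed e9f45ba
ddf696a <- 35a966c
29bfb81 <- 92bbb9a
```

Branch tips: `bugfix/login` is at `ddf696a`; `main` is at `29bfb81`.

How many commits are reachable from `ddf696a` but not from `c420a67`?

Reachable from ddf696a: {052004d, 2f7c987, 35a966c, 555e68a, 5dec1e2, 6c98bcf, 7c93c46, bec587e, ddf696a, f525ee1}.
Reachable from c420a67: {052004d, 2f7c987, 5dec1e2, c420a67}.
In ddf696a's history but not c420a67's: {35a966c, 555e68a, 6c98bcf, 7c93c46, bec587e, ddf696a, f525ee1} — 7 commits.

7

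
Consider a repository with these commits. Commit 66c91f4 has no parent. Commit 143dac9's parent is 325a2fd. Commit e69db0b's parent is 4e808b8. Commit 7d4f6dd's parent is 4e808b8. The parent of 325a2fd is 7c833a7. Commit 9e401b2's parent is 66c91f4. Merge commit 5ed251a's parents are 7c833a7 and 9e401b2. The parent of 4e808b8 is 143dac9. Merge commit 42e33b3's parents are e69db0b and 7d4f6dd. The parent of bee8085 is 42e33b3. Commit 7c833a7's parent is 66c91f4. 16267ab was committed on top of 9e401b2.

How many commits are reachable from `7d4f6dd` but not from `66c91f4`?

Reachable from 7d4f6dd: {143dac9, 325a2fd, 4e808b8, 66c91f4, 7c833a7, 7d4f6dd}.
Reachable from 66c91f4: {66c91f4}.
In 7d4f6dd's history but not 66c91f4's: {143dac9, 325a2fd, 4e808b8, 7c833a7, 7d4f6dd} — 5 commits.

5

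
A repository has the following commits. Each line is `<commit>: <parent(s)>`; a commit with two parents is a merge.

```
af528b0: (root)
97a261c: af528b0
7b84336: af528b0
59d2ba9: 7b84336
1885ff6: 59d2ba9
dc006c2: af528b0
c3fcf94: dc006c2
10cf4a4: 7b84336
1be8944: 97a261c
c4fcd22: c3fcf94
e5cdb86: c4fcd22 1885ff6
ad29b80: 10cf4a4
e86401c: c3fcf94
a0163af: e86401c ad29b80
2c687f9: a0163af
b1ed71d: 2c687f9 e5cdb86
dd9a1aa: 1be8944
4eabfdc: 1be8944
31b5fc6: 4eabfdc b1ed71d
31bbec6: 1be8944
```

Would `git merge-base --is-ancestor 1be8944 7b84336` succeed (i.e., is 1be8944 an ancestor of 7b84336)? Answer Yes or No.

No

Ancestors of 7b84336: {7b84336, af528b0}.
1be8944 is not in that set, so it is not an ancestor of 7b84336.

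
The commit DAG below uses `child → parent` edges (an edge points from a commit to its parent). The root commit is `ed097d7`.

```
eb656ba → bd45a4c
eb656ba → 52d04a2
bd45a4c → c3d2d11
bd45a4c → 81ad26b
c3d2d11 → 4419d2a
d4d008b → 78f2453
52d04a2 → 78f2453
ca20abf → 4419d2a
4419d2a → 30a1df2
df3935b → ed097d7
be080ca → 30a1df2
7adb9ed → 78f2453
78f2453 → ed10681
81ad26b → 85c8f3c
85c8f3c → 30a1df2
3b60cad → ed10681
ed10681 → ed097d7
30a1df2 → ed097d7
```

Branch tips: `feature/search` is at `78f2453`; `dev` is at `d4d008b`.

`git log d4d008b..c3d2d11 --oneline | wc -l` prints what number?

3

Reachable from c3d2d11: {30a1df2, 4419d2a, c3d2d11, ed097d7}.
Reachable from d4d008b: {78f2453, d4d008b, ed097d7, ed10681}.
In c3d2d11's history but not d4d008b's: {30a1df2, 4419d2a, c3d2d11} — 3 commits.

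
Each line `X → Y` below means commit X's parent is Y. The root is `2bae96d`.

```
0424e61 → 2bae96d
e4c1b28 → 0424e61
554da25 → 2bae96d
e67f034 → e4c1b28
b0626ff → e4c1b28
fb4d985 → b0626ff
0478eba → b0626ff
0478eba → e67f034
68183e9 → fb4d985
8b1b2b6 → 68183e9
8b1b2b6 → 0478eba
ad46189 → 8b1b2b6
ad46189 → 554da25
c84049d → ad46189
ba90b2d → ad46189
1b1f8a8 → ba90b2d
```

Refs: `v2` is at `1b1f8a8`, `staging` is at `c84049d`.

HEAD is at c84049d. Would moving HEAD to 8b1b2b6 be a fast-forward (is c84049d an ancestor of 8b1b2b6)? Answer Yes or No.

A fast-forward from c84049d to 8b1b2b6 is possible iff c84049d is an ancestor of 8b1b2b6.
Ancestors of 8b1b2b6: {0424e61, 0478eba, 2bae96d, 68183e9, 8b1b2b6, b0626ff, e4c1b28, e67f034, fb4d985}.
c84049d is not among them, so fast-forward is not possible.

No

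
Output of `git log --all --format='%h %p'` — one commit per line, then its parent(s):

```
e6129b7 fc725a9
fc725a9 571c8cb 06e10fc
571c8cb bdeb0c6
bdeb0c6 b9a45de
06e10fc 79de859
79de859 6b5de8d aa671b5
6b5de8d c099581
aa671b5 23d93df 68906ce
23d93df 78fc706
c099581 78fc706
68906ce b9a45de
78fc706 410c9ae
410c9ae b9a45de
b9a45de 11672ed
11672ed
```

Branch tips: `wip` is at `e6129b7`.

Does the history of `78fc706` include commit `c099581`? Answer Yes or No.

No

Ancestors of 78fc706: {11672ed, 410c9ae, 78fc706, b9a45de}.
c099581 is not in that set, so it is not an ancestor of 78fc706.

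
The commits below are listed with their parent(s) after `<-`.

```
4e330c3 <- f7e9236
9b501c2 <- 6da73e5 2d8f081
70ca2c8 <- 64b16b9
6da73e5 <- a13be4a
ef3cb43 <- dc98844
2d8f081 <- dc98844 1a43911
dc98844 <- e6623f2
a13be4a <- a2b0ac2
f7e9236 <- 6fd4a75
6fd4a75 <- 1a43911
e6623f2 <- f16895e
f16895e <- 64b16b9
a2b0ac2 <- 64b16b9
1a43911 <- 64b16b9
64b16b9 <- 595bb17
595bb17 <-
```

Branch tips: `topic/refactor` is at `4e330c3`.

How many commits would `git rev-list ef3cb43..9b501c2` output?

6

Reachable from 9b501c2: {1a43911, 2d8f081, 595bb17, 64b16b9, 6da73e5, 9b501c2, a13be4a, a2b0ac2, dc98844, e6623f2, f16895e}.
Reachable from ef3cb43: {595bb17, 64b16b9, dc98844, e6623f2, ef3cb43, f16895e}.
In 9b501c2's history but not ef3cb43's: {1a43911, 2d8f081, 6da73e5, 9b501c2, a13be4a, a2b0ac2} — 6 commits.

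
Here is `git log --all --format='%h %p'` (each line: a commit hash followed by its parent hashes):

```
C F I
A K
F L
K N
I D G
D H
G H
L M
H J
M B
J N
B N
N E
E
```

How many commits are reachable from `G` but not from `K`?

Reachable from G: {E, G, H, J, N}.
Reachable from K: {E, K, N}.
In G's history but not K's: {G, H, J} — 3 commits.

3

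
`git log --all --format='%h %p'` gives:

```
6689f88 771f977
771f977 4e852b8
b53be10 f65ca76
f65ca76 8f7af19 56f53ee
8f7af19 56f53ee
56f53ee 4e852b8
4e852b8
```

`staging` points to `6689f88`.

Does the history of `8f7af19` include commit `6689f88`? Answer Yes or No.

No

Ancestors of 8f7af19: {4e852b8, 56f53ee, 8f7af19}.
6689f88 is not in that set, so it is not an ancestor of 8f7af19.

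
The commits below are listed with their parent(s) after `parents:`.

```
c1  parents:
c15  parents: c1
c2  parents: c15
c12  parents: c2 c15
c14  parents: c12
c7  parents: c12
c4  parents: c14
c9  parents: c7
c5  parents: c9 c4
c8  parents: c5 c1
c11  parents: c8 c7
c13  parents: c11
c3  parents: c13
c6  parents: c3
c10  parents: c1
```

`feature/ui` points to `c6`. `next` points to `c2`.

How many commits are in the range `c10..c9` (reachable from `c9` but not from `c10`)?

5

Reachable from c9: {c1, c12, c15, c2, c7, c9}.
Reachable from c10: {c1, c10}.
In c9's history but not c10's: {c12, c15, c2, c7, c9} — 5 commits.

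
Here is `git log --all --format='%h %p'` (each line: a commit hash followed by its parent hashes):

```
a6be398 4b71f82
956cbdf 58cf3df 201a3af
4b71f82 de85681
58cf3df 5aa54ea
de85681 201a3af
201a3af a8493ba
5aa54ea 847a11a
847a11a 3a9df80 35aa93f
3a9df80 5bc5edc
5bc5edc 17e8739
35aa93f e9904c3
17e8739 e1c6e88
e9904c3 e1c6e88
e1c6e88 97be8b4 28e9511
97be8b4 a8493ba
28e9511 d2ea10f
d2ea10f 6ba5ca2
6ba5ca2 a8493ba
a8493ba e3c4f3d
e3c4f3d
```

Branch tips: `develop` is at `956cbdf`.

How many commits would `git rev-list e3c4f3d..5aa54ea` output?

13

Reachable from 5aa54ea: {17e8739, 28e9511, 35aa93f, 3a9df80, 5aa54ea, 5bc5edc, 6ba5ca2, 847a11a, 97be8b4, a8493ba, d2ea10f, e1c6e88, e3c4f3d, e9904c3}.
Reachable from e3c4f3d: {e3c4f3d}.
In 5aa54ea's history but not e3c4f3d's: {17e8739, 28e9511, 35aa93f, 3a9df80, 5aa54ea, 5bc5edc, 6ba5ca2, 847a11a, 97be8b4, a8493ba, d2ea10f, e1c6e88, e9904c3} — 13 commits.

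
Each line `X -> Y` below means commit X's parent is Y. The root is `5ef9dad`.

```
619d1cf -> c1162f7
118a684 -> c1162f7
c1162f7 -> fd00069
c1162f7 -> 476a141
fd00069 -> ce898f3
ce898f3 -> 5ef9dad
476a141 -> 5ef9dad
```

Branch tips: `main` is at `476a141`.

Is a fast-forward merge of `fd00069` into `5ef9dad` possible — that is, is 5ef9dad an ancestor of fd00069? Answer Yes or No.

A fast-forward from 5ef9dad to fd00069 is possible iff 5ef9dad is an ancestor of fd00069.
Ancestors of fd00069: {5ef9dad, ce898f3, fd00069}.
5ef9dad is among them, so fast-forward is possible.

Yes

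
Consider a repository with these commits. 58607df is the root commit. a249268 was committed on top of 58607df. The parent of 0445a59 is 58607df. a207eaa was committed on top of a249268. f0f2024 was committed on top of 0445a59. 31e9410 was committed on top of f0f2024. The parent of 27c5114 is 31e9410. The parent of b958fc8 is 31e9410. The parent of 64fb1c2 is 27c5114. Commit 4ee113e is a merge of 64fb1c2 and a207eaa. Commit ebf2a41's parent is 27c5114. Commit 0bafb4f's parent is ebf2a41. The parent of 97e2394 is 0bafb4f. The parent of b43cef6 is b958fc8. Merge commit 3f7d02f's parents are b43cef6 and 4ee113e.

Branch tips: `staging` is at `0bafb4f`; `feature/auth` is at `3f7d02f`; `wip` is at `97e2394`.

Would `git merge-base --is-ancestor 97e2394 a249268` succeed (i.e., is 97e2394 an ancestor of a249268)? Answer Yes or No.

No

Ancestors of a249268: {58607df, a249268}.
97e2394 is not in that set, so it is not an ancestor of a249268.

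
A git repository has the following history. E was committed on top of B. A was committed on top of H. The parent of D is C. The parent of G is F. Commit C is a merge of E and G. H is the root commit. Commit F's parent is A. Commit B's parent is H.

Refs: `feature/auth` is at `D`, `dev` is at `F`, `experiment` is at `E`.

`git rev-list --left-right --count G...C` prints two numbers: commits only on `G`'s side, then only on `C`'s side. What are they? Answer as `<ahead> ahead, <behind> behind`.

0 ahead, 3 behind

Reachable from G: {A, F, G, H}.
Reachable from C: {A, B, C, E, F, G, H}.
Only in G's history (ahead): {} — 0.
Only in C's history (behind): {B, C, E} — 3.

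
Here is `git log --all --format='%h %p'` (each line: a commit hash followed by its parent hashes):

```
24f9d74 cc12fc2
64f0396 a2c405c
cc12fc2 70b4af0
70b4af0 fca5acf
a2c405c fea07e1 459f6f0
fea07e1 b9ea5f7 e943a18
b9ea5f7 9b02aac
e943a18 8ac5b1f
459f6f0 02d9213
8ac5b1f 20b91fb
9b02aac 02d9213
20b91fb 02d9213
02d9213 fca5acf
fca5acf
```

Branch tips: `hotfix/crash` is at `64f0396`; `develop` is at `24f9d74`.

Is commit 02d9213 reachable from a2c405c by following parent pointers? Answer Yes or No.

Yes

Ancestors of a2c405c (commits reachable by following parents): {02d9213, 20b91fb, 459f6f0, 8ac5b1f, 9b02aac, a2c405c, b9ea5f7, e943a18, fca5acf, fea07e1}.
02d9213 is in that set, so it is an ancestor of a2c405c.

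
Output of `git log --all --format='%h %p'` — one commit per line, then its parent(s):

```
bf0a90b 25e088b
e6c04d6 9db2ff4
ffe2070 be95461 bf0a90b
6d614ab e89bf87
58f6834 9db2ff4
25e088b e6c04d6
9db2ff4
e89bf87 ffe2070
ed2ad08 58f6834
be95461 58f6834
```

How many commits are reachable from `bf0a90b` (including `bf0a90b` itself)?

4

Walking parent pointers from bf0a90b: reachable set = {25e088b, 9db2ff4, bf0a90b, e6c04d6}.
That is 4 commits.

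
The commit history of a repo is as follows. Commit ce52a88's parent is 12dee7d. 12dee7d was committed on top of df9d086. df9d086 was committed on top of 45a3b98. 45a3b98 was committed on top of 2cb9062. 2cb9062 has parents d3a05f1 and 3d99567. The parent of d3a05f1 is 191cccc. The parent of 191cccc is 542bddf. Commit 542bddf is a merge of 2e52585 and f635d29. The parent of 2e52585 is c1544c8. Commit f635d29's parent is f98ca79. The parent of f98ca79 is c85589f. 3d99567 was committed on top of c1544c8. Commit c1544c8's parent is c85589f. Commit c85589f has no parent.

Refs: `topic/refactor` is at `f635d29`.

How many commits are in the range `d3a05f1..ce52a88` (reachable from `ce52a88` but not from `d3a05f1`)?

6

Reachable from ce52a88: {12dee7d, 191cccc, 2cb9062, 2e52585, 3d99567, 45a3b98, 542bddf, c1544c8, c85589f, ce52a88, d3a05f1, df9d086, f635d29, f98ca79}.
Reachable from d3a05f1: {191cccc, 2e52585, 542bddf, c1544c8, c85589f, d3a05f1, f635d29, f98ca79}.
In ce52a88's history but not d3a05f1's: {12dee7d, 2cb9062, 3d99567, 45a3b98, ce52a88, df9d086} — 6 commits.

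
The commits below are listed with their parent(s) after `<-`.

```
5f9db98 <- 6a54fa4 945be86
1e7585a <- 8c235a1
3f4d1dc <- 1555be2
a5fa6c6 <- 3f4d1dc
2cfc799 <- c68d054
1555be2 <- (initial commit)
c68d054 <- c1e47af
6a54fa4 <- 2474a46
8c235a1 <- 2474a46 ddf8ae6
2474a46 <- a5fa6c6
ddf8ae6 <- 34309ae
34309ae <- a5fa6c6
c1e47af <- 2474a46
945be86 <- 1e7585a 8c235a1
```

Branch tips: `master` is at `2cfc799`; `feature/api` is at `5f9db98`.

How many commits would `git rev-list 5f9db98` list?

11

Walking parent pointers from 5f9db98: reachable set = {1555be2, 1e7585a, 2474a46, 34309ae, 3f4d1dc, 5f9db98, 6a54fa4, 8c235a1, 945be86, a5fa6c6, ddf8ae6}.
That is 11 commits.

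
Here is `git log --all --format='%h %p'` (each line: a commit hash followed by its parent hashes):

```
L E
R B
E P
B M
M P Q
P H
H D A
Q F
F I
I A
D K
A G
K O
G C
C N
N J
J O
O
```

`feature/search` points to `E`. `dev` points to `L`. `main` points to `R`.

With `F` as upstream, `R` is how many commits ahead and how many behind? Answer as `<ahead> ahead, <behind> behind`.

Reachable from R: {A, B, C, D, F, G, H, I, J, K, M, N, O, P, Q, R}.
Reachable from F: {A, C, F, G, I, J, N, O}.
Only in R's history (ahead): {B, D, H, K, M, P, Q, R} — 8.
Only in F's history (behind): {} — 0.

8 ahead, 0 behind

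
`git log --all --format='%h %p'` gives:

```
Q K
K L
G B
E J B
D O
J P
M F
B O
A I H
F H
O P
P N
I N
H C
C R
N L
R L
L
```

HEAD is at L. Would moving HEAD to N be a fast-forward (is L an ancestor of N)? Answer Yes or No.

Yes

A fast-forward from L to N is possible iff L is an ancestor of N.
Ancestors of N: {L, N}.
L is among them, so fast-forward is possible.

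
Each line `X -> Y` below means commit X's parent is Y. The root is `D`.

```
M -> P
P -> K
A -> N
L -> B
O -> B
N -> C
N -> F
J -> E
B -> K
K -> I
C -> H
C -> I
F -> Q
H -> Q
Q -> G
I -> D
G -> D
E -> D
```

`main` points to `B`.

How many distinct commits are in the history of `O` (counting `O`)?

5

Walking parent pointers from O: reachable set = {B, D, I, K, O}.
That is 5 commits.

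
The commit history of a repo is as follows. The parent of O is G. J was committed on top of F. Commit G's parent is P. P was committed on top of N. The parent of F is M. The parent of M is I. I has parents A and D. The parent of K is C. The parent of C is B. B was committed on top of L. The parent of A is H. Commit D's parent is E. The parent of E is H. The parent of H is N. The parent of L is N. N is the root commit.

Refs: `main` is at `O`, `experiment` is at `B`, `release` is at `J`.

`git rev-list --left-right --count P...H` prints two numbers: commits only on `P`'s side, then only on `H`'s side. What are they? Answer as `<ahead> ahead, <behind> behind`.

Reachable from P: {N, P}.
Reachable from H: {H, N}.
Only in P's history (ahead): {P} — 1.
Only in H's history (behind): {H} — 1.

1 ahead, 1 behind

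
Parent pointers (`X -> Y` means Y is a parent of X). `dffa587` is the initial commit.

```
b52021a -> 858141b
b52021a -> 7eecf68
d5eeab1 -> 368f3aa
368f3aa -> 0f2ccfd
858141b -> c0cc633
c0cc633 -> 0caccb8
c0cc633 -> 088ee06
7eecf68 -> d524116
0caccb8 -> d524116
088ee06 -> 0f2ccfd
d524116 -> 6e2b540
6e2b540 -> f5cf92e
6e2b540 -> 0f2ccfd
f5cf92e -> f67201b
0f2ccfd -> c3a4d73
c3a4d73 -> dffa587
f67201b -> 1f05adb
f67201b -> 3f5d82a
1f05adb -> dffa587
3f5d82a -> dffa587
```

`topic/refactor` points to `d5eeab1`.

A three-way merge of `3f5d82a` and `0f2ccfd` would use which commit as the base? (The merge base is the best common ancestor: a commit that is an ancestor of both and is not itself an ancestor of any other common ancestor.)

dffa587

Ancestors of 3f5d82a: {3f5d82a, dffa587}.
Ancestors of 0f2ccfd: {0f2ccfd, c3a4d73, dffa587}.
Common ancestors: {dffa587}.
The only common ancestor is dffa587, so it is the merge base.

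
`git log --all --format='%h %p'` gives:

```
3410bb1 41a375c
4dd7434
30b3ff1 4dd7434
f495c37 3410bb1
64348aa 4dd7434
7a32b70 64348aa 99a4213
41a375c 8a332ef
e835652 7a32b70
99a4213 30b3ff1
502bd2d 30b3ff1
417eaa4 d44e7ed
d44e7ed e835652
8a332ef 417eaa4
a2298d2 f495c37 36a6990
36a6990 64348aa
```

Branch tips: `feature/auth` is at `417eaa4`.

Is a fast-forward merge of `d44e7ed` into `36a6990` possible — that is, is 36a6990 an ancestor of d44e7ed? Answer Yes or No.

A fast-forward from 36a6990 to d44e7ed is possible iff 36a6990 is an ancestor of d44e7ed.
Ancestors of d44e7ed: {30b3ff1, 4dd7434, 64348aa, 7a32b70, 99a4213, d44e7ed, e835652}.
36a6990 is not among them, so fast-forward is not possible.

No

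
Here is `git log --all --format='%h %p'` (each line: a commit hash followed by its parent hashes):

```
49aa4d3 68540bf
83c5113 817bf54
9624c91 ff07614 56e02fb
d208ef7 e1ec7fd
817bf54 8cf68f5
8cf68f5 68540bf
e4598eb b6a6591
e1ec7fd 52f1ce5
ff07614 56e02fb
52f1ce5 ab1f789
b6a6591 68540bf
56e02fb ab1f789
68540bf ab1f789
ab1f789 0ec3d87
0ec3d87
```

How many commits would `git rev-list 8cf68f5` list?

Walking parent pointers from 8cf68f5: reachable set = {0ec3d87, 68540bf, 8cf68f5, ab1f789}.
That is 4 commits.

4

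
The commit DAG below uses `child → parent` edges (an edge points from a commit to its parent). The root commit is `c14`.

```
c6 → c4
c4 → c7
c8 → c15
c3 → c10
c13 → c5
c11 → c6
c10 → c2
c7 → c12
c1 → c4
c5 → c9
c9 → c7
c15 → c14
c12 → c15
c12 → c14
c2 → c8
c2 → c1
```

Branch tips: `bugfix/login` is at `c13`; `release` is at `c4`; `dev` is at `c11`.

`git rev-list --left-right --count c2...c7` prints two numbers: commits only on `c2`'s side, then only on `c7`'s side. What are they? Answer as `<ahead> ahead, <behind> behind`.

Reachable from c2: {c1, c12, c14, c15, c2, c4, c7, c8}.
Reachable from c7: {c12, c14, c15, c7}.
Only in c2's history (ahead): {c1, c2, c4, c8} — 4.
Only in c7's history (behind): {} — 0.

4 ahead, 0 behind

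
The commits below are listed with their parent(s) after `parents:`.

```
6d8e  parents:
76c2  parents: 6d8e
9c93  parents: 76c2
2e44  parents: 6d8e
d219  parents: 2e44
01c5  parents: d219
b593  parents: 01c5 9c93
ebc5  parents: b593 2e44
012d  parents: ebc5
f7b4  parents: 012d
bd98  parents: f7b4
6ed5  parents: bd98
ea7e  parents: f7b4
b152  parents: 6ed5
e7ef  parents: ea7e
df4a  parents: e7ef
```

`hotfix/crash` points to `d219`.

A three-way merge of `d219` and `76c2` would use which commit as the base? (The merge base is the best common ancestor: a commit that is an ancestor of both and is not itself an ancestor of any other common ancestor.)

6d8e

Ancestors of d219: {2e44, 6d8e, d219}.
Ancestors of 76c2: {6d8e, 76c2}.
Common ancestors: {6d8e}.
The only common ancestor is 6d8e, so it is the merge base.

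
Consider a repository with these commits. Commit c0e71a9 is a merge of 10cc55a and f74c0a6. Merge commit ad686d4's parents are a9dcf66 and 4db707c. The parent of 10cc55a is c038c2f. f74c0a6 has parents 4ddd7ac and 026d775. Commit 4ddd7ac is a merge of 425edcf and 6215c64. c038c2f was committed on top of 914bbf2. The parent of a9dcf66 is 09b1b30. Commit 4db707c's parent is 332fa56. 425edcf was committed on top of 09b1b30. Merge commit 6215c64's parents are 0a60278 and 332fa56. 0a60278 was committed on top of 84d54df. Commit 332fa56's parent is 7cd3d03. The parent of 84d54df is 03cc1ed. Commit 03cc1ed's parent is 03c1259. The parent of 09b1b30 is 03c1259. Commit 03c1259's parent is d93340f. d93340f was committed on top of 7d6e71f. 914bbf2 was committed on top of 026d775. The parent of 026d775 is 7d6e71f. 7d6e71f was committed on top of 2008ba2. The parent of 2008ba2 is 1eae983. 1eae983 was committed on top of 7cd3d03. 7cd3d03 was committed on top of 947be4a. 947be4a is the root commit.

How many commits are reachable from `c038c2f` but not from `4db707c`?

Reachable from c038c2f: {026d775, 1eae983, 2008ba2, 7cd3d03, 7d6e71f, 914bbf2, 947be4a, c038c2f}.
Reachable from 4db707c: {332fa56, 4db707c, 7cd3d03, 947be4a}.
In c038c2f's history but not 4db707c's: {026d775, 1eae983, 2008ba2, 7d6e71f, 914bbf2, c038c2f} — 6 commits.

6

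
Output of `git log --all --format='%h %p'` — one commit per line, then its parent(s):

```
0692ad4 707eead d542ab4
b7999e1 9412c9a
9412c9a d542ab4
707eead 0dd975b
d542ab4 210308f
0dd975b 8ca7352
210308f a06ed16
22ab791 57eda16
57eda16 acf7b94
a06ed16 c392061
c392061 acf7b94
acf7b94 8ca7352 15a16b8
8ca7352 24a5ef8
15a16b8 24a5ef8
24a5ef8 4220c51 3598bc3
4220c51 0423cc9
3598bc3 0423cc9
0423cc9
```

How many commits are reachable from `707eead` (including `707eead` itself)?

Walking parent pointers from 707eead: reachable set = {0423cc9, 0dd975b, 24a5ef8, 3598bc3, 4220c51, 707eead, 8ca7352}.
That is 7 commits.

7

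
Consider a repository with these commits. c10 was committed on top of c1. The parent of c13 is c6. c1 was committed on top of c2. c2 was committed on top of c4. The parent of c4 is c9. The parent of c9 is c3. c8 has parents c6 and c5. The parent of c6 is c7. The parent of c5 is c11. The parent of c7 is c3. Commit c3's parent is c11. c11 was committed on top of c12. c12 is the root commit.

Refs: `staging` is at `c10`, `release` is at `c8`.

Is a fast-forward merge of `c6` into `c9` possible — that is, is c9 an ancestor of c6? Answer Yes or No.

No

A fast-forward from c9 to c6 is possible iff c9 is an ancestor of c6.
Ancestors of c6: {c11, c12, c3, c6, c7}.
c9 is not among them, so fast-forward is not possible.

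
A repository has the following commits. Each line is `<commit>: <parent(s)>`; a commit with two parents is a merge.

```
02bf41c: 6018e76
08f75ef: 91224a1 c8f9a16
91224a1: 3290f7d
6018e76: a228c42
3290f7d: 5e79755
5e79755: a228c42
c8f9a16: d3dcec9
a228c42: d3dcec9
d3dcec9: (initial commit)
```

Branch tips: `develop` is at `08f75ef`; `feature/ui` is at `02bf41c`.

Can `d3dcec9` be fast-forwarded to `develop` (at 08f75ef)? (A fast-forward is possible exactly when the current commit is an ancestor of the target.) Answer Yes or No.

A fast-forward from d3dcec9 to 08f75ef is possible iff d3dcec9 is an ancestor of 08f75ef.
Ancestors of 08f75ef: {08f75ef, 3290f7d, 5e79755, 91224a1, a228c42, c8f9a16, d3dcec9}.
d3dcec9 is among them, so fast-forward is possible.

Yes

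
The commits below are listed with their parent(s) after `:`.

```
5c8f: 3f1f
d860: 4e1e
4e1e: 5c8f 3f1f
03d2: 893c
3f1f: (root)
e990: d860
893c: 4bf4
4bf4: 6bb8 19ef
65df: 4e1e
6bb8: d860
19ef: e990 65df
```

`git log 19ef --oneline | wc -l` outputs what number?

7

Walking parent pointers from 19ef: reachable set = {19ef, 3f1f, 4e1e, 5c8f, 65df, d860, e990}.
That is 7 commits.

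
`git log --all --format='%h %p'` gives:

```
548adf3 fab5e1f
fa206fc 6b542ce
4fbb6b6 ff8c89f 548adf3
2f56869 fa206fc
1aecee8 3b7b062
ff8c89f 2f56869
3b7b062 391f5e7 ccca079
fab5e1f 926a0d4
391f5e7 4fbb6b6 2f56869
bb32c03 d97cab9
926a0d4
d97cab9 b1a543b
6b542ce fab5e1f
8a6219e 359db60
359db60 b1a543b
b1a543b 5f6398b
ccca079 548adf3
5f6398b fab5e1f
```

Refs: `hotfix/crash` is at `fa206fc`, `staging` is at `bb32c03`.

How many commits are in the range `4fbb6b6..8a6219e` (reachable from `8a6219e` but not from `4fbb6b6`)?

Reachable from 8a6219e: {359db60, 5f6398b, 8a6219e, 926a0d4, b1a543b, fab5e1f}.
Reachable from 4fbb6b6: {2f56869, 4fbb6b6, 548adf3, 6b542ce, 926a0d4, fa206fc, fab5e1f, ff8c89f}.
In 8a6219e's history but not 4fbb6b6's: {359db60, 5f6398b, 8a6219e, b1a543b} — 4 commits.

4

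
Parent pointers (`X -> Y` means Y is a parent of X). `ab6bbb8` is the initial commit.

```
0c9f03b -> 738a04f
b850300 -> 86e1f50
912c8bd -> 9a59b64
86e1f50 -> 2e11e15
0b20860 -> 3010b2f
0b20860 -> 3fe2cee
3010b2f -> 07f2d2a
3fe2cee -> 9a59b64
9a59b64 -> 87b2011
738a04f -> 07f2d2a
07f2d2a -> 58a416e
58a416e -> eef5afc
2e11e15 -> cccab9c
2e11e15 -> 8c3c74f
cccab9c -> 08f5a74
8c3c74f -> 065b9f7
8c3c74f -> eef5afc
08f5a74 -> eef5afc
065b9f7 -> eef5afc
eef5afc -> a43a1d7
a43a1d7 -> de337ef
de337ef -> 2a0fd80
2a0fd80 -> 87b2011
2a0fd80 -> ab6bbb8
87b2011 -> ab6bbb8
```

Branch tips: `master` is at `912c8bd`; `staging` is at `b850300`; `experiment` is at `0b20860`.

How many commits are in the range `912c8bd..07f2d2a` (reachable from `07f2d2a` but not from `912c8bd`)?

6

Reachable from 07f2d2a: {07f2d2a, 2a0fd80, 58a416e, 87b2011, a43a1d7, ab6bbb8, de337ef, eef5afc}.
Reachable from 912c8bd: {87b2011, 912c8bd, 9a59b64, ab6bbb8}.
In 07f2d2a's history but not 912c8bd's: {07f2d2a, 2a0fd80, 58a416e, a43a1d7, de337ef, eef5afc} — 6 commits.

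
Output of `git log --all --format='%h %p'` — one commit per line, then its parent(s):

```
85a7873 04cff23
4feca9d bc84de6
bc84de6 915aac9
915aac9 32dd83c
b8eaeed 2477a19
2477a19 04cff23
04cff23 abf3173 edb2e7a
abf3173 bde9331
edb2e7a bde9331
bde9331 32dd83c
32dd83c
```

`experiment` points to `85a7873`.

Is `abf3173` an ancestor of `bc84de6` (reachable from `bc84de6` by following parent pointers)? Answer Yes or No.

Ancestors of bc84de6: {32dd83c, 915aac9, bc84de6}.
abf3173 is not in that set, so it is not an ancestor of bc84de6.

No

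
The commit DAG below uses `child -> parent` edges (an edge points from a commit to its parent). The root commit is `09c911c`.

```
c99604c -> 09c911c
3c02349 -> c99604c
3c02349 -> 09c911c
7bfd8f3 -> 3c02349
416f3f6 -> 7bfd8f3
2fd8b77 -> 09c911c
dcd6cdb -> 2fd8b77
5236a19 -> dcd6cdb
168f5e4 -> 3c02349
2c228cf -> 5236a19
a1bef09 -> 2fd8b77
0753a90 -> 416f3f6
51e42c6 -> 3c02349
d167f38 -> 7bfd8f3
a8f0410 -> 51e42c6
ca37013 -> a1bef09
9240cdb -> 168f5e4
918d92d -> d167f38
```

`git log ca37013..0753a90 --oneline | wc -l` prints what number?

5

Reachable from 0753a90: {0753a90, 09c911c, 3c02349, 416f3f6, 7bfd8f3, c99604c}.
Reachable from ca37013: {09c911c, 2fd8b77, a1bef09, ca37013}.
In 0753a90's history but not ca37013's: {0753a90, 3c02349, 416f3f6, 7bfd8f3, c99604c} — 5 commits.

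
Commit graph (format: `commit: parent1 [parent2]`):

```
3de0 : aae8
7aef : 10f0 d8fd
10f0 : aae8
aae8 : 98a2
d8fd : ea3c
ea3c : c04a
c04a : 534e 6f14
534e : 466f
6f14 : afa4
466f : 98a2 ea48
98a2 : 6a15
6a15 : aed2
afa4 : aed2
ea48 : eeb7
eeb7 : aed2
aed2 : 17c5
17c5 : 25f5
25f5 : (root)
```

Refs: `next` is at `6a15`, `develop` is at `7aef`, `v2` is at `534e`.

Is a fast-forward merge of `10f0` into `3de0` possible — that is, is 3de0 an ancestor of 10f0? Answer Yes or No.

No

A fast-forward from 3de0 to 10f0 is possible iff 3de0 is an ancestor of 10f0.
Ancestors of 10f0: {10f0, 17c5, 25f5, 6a15, 98a2, aae8, aed2}.
3de0 is not among them, so fast-forward is not possible.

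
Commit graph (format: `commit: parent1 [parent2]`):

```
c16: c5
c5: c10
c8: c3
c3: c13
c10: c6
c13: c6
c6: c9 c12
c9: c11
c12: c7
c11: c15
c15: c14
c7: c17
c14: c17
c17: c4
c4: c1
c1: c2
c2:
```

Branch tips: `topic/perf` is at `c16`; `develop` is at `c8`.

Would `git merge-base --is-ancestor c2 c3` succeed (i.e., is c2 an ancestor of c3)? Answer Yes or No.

Yes

Ancestors of c3 (commits reachable by following parents): {c1, c11, c12, c13, c14, c15, c17, c2, c3, c4, c6, c7, c9}.
c2 is in that set, so it is an ancestor of c3.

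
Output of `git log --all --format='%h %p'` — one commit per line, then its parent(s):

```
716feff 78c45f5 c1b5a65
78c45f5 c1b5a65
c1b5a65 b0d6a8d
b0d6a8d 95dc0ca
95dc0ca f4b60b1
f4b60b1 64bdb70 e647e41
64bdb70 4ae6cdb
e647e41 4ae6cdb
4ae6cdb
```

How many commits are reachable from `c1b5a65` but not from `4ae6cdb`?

6

Reachable from c1b5a65: {4ae6cdb, 64bdb70, 95dc0ca, b0d6a8d, c1b5a65, e647e41, f4b60b1}.
Reachable from 4ae6cdb: {4ae6cdb}.
In c1b5a65's history but not 4ae6cdb's: {64bdb70, 95dc0ca, b0d6a8d, c1b5a65, e647e41, f4b60b1} — 6 commits.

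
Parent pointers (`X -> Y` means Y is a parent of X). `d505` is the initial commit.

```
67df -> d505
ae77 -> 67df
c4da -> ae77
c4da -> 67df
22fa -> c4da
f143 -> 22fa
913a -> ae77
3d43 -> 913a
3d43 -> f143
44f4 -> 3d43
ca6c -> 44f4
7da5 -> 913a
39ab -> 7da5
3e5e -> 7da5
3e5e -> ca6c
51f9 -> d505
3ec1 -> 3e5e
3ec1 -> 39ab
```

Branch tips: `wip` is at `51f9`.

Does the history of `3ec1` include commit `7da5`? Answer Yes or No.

Ancestors of 3ec1 (commits reachable by following parents): {22fa, 39ab, 3d43, 3e5e, 3ec1, 44f4, 67df, 7da5, 913a, ae77, c4da, ca6c, d505, f143}.
7da5 is in that set, so it is an ancestor of 3ec1.

Yes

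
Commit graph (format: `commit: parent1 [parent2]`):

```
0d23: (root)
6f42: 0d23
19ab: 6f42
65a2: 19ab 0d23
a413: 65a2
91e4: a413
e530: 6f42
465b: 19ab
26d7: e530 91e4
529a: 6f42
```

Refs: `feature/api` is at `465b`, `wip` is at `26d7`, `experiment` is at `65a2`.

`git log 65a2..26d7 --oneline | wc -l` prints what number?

Reachable from 26d7: {0d23, 19ab, 26d7, 65a2, 6f42, 91e4, a413, e530}.
Reachable from 65a2: {0d23, 19ab, 65a2, 6f42}.
In 26d7's history but not 65a2's: {26d7, 91e4, a413, e530} — 4 commits.

4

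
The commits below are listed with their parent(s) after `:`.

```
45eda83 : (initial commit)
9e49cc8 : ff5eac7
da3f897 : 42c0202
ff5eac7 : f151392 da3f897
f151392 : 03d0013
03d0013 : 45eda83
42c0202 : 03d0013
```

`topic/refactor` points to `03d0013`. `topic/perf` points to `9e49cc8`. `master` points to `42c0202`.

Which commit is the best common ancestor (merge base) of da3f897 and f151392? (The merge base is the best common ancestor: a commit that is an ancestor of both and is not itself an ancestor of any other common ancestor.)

Ancestors of da3f897: {03d0013, 42c0202, 45eda83, da3f897}.
Ancestors of f151392: {03d0013, 45eda83, f151392}.
Common ancestors: {03d0013, 45eda83}.
Among these, 03d0013 is not an ancestor of any other common ancestor — it is the merge base.

03d0013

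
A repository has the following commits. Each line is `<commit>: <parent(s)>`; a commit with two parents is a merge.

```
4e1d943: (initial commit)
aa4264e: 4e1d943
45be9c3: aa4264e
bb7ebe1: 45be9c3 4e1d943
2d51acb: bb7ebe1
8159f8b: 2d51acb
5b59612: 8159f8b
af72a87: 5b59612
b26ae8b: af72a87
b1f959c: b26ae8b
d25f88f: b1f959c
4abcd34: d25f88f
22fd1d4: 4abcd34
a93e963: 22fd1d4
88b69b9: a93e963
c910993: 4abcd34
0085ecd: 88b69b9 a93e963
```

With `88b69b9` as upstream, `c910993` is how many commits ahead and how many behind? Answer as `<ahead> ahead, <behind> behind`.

Reachable from c910993: {2d51acb, 45be9c3, 4abcd34, 4e1d943, 5b59612, 8159f8b, aa4264e, af72a87, b1f959c, b26ae8b, bb7ebe1, c910993, d25f88f}.
Reachable from 88b69b9: {22fd1d4, 2d51acb, 45be9c3, 4abcd34, 4e1d943, 5b59612, 8159f8b, 88b69b9, a93e963, aa4264e, af72a87, b1f959c, b26ae8b, bb7ebe1, d25f88f}.
Only in c910993's history (ahead): {c910993} — 1.
Only in 88b69b9's history (behind): {22fd1d4, 88b69b9, a93e963} — 3.

1 ahead, 3 behind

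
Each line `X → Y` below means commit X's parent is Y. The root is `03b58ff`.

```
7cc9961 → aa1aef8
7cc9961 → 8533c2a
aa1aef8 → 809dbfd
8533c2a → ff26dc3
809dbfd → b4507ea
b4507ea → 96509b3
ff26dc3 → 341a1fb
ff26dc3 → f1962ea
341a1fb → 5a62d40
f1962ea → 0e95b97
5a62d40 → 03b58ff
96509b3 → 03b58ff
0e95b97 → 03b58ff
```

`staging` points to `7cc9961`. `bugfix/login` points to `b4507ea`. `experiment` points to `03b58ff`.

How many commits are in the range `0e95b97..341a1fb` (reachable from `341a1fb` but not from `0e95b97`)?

2

Reachable from 341a1fb: {03b58ff, 341a1fb, 5a62d40}.
Reachable from 0e95b97: {03b58ff, 0e95b97}.
In 341a1fb's history but not 0e95b97's: {341a1fb, 5a62d40} — 2 commits.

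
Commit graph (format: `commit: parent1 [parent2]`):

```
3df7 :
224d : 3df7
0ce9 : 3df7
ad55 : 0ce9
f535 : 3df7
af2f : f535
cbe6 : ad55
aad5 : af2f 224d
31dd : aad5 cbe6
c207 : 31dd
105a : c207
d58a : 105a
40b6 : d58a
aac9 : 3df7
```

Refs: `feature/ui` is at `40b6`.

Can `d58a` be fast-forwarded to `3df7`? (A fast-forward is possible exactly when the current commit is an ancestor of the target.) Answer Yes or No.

A fast-forward from d58a to 3df7 is possible iff d58a is an ancestor of 3df7.
Ancestors of 3df7: {3df7}.
d58a is not among them, so fast-forward is not possible.

No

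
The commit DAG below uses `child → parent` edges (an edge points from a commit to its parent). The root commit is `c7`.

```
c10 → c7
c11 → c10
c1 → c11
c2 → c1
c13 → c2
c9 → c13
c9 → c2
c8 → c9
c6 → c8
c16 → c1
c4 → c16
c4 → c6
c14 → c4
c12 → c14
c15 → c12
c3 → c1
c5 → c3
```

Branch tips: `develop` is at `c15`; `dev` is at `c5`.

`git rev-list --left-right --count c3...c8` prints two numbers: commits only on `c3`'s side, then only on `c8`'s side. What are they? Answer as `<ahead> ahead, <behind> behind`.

1 ahead, 4 behind

Reachable from c3: {c1, c10, c11, c3, c7}.
Reachable from c8: {c1, c10, c11, c13, c2, c7, c8, c9}.
Only in c3's history (ahead): {c3} — 1.
Only in c8's history (behind): {c13, c2, c8, c9} — 4.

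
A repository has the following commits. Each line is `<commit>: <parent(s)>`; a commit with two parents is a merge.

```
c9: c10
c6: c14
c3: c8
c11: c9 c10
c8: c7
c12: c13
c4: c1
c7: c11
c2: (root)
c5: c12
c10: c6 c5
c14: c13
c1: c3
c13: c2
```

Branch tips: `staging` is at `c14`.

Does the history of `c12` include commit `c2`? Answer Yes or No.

Yes

Ancestors of c12 (commits reachable by following parents): {c12, c13, c2}.
c2 is in that set, so it is an ancestor of c12.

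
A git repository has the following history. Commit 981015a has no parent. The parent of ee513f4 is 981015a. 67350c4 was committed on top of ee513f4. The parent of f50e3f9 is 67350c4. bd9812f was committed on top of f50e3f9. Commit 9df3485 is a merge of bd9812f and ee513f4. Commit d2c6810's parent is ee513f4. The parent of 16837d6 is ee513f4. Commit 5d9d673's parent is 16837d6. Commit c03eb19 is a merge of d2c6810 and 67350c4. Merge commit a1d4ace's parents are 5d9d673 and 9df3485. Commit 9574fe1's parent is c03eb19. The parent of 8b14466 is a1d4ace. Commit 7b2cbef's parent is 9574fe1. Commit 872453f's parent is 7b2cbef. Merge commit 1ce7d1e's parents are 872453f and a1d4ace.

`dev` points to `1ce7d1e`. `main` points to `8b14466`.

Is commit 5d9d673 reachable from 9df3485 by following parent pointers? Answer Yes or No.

No

Ancestors of 9df3485: {67350c4, 981015a, 9df3485, bd9812f, ee513f4, f50e3f9}.
5d9d673 is not in that set, so it is not an ancestor of 9df3485.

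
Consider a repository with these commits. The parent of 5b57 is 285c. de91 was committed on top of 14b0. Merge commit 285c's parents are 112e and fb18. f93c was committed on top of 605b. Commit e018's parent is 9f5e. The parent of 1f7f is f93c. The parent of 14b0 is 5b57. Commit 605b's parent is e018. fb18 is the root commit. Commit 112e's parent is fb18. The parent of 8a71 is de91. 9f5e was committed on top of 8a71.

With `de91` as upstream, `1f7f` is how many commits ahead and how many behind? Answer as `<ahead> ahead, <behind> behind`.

Reachable from 1f7f: {112e, 14b0, 1f7f, 285c, 5b57, 605b, 8a71, 9f5e, de91, e018, f93c, fb18}.
Reachable from de91: {112e, 14b0, 285c, 5b57, de91, fb18}.
Only in 1f7f's history (ahead): {1f7f, 605b, 8a71, 9f5e, e018, f93c} — 6.
Only in de91's history (behind): {} — 0.

6 ahead, 0 behind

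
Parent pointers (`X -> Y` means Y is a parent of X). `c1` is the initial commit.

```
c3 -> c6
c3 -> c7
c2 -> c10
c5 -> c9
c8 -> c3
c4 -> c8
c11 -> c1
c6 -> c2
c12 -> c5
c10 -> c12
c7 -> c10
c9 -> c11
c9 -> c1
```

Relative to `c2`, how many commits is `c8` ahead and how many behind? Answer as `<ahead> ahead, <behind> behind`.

Reachable from c8: {c1, c10, c11, c12, c2, c3, c5, c6, c7, c8, c9}.
Reachable from c2: {c1, c10, c11, c12, c2, c5, c9}.
Only in c8's history (ahead): {c3, c6, c7, c8} — 4.
Only in c2's history (behind): {} — 0.

4 ahead, 0 behind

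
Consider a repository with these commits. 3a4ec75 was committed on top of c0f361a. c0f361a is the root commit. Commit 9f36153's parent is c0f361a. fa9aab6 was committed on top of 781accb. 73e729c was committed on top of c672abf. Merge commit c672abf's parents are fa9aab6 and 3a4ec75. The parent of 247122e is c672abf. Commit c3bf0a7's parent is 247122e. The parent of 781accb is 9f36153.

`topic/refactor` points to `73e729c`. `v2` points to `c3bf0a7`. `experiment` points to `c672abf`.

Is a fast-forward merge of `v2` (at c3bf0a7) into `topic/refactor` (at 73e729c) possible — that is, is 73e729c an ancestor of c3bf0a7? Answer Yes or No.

A fast-forward from 73e729c to c3bf0a7 is possible iff 73e729c is an ancestor of c3bf0a7.
Ancestors of c3bf0a7: {247122e, 3a4ec75, 781accb, 9f36153, c0f361a, c3bf0a7, c672abf, fa9aab6}.
73e729c is not among them, so fast-forward is not possible.

No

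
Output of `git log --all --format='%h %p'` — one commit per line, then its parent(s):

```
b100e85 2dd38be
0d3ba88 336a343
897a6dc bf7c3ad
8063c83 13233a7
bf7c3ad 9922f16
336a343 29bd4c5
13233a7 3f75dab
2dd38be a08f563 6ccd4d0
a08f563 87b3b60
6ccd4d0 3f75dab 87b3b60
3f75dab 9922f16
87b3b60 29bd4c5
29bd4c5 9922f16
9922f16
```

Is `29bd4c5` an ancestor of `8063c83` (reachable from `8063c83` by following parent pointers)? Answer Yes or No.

Ancestors of 8063c83: {13233a7, 3f75dab, 8063c83, 9922f16}.
29bd4c5 is not in that set, so it is not an ancestor of 8063c83.

No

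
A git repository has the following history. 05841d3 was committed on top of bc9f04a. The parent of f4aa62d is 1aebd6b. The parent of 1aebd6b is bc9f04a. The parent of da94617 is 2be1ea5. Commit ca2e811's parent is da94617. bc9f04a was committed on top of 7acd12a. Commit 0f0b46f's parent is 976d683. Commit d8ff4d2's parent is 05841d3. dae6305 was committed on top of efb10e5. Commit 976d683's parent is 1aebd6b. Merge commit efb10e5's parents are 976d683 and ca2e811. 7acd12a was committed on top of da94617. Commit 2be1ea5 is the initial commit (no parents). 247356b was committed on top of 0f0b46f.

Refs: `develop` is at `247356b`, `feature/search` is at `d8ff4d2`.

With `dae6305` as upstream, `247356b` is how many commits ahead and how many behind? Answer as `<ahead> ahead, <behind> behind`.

Reachable from 247356b: {0f0b46f, 1aebd6b, 247356b, 2be1ea5, 7acd12a, 976d683, bc9f04a, da94617}.
Reachable from dae6305: {1aebd6b, 2be1ea5, 7acd12a, 976d683, bc9f04a, ca2e811, da94617, dae6305, efb10e5}.
Only in 247356b's history (ahead): {0f0b46f, 247356b} — 2.
Only in dae6305's history (behind): {ca2e811, dae6305, efb10e5} — 3.

2 ahead, 3 behind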